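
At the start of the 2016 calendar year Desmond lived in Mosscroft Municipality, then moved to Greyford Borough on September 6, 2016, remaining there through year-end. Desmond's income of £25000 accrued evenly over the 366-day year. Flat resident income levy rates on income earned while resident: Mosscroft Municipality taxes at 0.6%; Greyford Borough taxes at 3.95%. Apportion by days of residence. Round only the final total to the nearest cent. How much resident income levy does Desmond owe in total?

£417.73

Mosscroft Municipality, January 1 – September 5, 2016: 249 days → £25000 × 0.6% × 249/366 = £102.0492
Greyford Borough, September 6 – December 31, 2016: 117 days → £25000 × 3.95% × 117/366 = £315.6762
Total = £417.7254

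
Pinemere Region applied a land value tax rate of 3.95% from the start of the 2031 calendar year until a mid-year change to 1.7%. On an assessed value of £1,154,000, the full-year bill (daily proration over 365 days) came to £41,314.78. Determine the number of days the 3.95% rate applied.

Let d = days at the first rate; then 365 − d days at the second rate.
£1,154,000 × [3.95%·d + 1.7%·(365−d)] / 365 = £41,314.78
Solving gives d = 305, so the new rate took effect on November 2, 2031.

305 days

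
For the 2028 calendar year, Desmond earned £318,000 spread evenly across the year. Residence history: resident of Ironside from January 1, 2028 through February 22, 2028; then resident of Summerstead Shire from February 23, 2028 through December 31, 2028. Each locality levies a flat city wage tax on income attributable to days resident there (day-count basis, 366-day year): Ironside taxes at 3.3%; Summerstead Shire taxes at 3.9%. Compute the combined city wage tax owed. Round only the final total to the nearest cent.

Ironside, January 1 – February 22, 2028: 53 days → £318,000 × 3.3% × 53/366 = £1,519.6230
Summerstead Shire, February 23 – December 31, 2028: 313 days → £318,000 × 3.9% × 313/366 = £10,606.0820
Total = £12,125.7049

£12,125.70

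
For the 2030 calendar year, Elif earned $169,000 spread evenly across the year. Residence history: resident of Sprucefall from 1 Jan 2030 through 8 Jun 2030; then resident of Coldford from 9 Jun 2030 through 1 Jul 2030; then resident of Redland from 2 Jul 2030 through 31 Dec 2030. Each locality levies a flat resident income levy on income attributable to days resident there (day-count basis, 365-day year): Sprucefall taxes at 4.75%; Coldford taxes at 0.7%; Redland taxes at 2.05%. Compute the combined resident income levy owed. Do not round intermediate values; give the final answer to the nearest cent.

Sprucefall, 1 Jan – 8 Jun 2030: 159 days → $169,000 × 4.75% × 159/365 = $3,496.9110
Coldford, 9 Jun – 1 Jul 2030: 23 days → $169,000 × 0.7% × 23/365 = $74.5452
Redland, 2 Jul – 31 Dec 2030: 183 days → $169,000 × 2.05% × 183/365 = $1,736.9959
Total = $5,308.4521

$5,308.45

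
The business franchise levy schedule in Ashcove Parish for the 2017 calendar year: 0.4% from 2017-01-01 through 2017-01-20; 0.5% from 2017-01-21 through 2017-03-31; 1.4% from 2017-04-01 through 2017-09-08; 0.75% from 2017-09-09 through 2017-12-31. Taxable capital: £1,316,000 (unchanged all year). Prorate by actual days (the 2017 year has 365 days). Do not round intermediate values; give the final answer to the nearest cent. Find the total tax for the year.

£12,759.79

2017-01-01 to 2017-01-20: 20 days at 0.4% → £1,316,000 × 0.4% × 20/365 = £288.4384
2017-01-21 to 2017-03-31: 70 days at 0.5% → £1,316,000 × 0.5% × 70/365 = £1,261.9178
2017-04-01 to 2017-09-08: 161 days at 1.4% → £1,316,000 × 1.4% × 161/365 = £8,126.7507
2017-09-09 to 2017-12-31: 114 days at 0.75% → £1,316,000 × 0.75% × 114/365 = £3,082.6849
Total = £12,759.7918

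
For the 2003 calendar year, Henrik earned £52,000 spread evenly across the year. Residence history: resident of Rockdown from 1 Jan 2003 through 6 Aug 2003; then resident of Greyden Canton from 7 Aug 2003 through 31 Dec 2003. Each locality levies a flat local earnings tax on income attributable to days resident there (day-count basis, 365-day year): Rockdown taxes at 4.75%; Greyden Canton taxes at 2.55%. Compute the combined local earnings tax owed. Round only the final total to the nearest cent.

£2,009.27

Rockdown, 1 Jan – 6 Aug 2003: 218 days → £52,000 × 4.75% × 218/365 = £1,475.2329
Greyden Canton, 7 Aug – 31 Dec 2003: 147 days → £52,000 × 2.55% × 147/365 = £534.0329
Total = £2,009.2658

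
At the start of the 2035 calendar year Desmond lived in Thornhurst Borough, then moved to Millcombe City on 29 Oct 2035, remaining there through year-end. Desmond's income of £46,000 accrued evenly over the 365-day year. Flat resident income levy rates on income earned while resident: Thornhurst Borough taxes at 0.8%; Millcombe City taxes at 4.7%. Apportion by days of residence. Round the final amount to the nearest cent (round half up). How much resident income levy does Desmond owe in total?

£682.56

Thornhurst Borough, 1 Jan – 28 Oct 2035: 301 days → £46,000 × 0.8% × 301/365 = £303.4740
Millcombe City, 29 Oct – 31 Dec 2035: 64 days → £46,000 × 4.7% × 64/365 = £379.0904
Total = £682.5644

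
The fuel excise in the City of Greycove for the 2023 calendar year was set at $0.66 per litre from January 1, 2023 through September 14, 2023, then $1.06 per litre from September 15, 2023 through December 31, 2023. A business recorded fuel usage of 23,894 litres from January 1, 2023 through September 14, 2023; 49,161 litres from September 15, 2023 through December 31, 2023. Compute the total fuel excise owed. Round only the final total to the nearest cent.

January 1 – September 14, 2023: 23,894 litres at $0.66/litre → $15770.04
September 15 – December 31, 2023: 49,161 litres at $1.06/litre → $52110.66

$67880.70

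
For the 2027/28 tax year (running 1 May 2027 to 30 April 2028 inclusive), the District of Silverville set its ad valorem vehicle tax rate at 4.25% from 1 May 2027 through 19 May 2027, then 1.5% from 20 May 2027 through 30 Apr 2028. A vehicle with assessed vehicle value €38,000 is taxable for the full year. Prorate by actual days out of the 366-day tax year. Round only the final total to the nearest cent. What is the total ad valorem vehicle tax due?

1 May – 19 May 2027: 19 days at 4.25% → €38,000 × 4.25% × 19/366 = €83.8388
20 May 2027 – 30 Apr 2028: 347 days at 1.5% → €38,000 × 1.5% × 347/366 = €540.4098
Total = €624.2486

€624.25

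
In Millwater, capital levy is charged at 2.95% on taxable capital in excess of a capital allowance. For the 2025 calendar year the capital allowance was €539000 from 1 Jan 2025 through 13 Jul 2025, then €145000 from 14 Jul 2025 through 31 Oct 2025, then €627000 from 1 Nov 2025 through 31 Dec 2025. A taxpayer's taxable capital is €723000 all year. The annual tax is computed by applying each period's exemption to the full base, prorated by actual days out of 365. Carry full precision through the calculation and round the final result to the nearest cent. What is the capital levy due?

€8496.97

1 Jan – 13 Jul 2025: 194 days, exemption €539000 → (€723000 − €539000) × 2.95% × 194/365 = €2885.0192
14 Jul – 31 Oct 2025: 110 days, exemption €145000 → (€723000 − €145000) × 2.95% × 110/365 = €5138.6575
1 Nov – 31 Dec 2025: 61 days, exemption €627000 → (€723000 − €627000) × 2.95% × 61/365 = €473.2932
Total = €8496.9699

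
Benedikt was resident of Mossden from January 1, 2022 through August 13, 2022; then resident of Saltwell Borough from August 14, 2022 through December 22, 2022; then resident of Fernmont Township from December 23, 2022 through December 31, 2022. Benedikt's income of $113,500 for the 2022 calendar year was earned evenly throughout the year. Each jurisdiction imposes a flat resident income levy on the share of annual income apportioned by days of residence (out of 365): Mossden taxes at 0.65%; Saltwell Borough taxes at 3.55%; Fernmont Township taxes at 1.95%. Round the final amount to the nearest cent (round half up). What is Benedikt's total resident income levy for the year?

$1,955.47

Mossden, January 1 – August 13, 2022: 225 days → $113,500 × 0.65% × 225/365 = $454.7774
Saltwell Borough, August 14 – December 22, 2022: 131 days → $113,500 × 3.55% × 131/365 = $1,446.1144
Fernmont Township, December 23 – December 31, 2022: 9 days → $113,500 × 1.95% × 9/365 = $54.5733
Total = $1,955.4651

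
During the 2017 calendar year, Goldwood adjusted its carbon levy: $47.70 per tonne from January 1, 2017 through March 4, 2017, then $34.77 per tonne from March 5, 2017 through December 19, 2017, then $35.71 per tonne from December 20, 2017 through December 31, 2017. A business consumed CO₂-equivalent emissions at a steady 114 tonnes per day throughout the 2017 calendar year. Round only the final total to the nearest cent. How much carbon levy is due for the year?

January 1 – March 4, 2017: 63 days × 114 tonnes/day = 7,182 tonnes at $47.70/tonne → $342,581.40
March 5 – December 19, 2017: 290 days × 114 tonnes/day = 33,060 tonnes at $34.77/tonne → $1,149,496.20
December 20 – December 31, 2017: 12 days × 114 tonnes/day = 1,368 tonnes at $35.71/tonne → $48,851.28

$1,540,928.88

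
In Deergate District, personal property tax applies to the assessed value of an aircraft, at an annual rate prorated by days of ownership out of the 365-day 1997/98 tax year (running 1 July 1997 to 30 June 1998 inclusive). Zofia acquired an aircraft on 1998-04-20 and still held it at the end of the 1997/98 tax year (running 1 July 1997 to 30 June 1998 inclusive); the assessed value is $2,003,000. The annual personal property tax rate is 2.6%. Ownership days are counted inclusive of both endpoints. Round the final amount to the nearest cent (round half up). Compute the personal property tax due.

$10,272.92

Days held (1998-04-20 to 1998-06-30): 72 out of 365
Tax = $2,003,000 × 2.6% × 72/365 = $10,272.9205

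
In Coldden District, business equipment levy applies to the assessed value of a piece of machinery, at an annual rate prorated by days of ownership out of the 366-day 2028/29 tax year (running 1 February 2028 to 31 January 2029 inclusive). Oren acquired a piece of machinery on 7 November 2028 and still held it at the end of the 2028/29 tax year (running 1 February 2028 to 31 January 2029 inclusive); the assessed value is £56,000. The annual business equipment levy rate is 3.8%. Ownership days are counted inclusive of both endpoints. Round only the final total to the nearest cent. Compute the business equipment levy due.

Days held (7 November 2028 – 31 January 2029): 86 out of 366
Tax = £56,000 × 3.8% × 86/366 = £500.0219

£500.02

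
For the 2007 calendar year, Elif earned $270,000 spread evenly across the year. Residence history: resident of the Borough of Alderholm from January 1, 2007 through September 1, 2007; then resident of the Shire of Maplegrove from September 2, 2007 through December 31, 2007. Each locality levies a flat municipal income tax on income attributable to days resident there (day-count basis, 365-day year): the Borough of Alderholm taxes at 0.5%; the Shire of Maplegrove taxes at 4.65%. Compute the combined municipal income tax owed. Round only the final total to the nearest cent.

The Borough of Alderholm, January 1 – September 1, 2007: 244 days → $270,000 × 0.5% × 244/365 = $902.4658
The Shire of Maplegrove, September 2 – December 31, 2007: 121 days → $270,000 × 4.65% × 121/365 = $4,162.0685
Total = $5,064.5342

$5,064.53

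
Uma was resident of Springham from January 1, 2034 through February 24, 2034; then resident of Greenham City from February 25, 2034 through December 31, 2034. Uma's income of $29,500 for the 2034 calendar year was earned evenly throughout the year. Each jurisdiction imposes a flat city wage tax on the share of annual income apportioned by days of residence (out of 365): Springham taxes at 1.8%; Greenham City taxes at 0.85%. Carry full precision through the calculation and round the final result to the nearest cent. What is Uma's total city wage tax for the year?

$292.98

Springham, January 1 – February 24, 2034: 55 days → $29,500 × 1.8% × 55/365 = $80.0137
Greenham City, February 25 – December 31, 2034: 310 days → $29,500 × 0.85% × 310/365 = $212.9658
Total = $292.9795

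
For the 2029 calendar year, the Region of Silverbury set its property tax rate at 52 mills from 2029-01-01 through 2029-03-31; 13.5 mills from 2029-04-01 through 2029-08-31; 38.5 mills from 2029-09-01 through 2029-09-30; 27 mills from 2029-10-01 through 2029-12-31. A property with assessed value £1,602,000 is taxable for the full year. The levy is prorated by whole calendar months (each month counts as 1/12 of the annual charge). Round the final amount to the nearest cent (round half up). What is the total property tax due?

£45,790.50

2029-01-01 to 2029-03-31: 3 months at 52 mills → £1,602,000 × 5.2% × 3/12 = £20,826.0000
2029-04-01 to 2029-08-31: 5 months at 13.5 mills → £1,602,000 × 1.35% × 5/12 = £9,011.2500
2029-09-01 to 2029-09-30: 1 month at 38.5 mills → £1,602,000 × 3.85% × 1/12 = £5,139.7500
2029-10-01 to 2029-12-31: 3 months at 27 mills → £1,602,000 × 2.7% × 3/12 = £10,813.5000
Total = £45,790.5000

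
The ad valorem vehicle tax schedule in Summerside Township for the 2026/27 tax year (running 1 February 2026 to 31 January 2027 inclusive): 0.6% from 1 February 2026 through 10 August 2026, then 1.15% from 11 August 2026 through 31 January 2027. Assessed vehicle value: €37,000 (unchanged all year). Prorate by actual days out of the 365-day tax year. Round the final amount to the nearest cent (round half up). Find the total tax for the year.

1 February – 10 August 2026: 191 days at 0.6% → €37,000 × 0.6% × 191/365 = €116.1699
11 August 2026 – 31 January 2027: 174 days at 1.15% → €37,000 × 1.15% × 174/365 = €202.8411
Total = €319.0110

€319.01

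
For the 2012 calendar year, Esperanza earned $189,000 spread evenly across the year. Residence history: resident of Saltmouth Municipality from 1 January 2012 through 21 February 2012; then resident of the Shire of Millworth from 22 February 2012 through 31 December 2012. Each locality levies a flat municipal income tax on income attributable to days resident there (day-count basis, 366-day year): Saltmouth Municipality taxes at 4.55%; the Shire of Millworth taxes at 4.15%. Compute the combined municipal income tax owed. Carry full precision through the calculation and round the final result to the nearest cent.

Saltmouth Municipality, 1 January – 21 February 2012: 52 days → $189,000 × 4.55% × 52/366 = $1,221.7869
The Shire of Millworth, 22 February – 31 December 2012: 314 days → $189,000 × 4.15% × 314/366 = $6,729.1230
Total = $7,950.9098

$7,950.91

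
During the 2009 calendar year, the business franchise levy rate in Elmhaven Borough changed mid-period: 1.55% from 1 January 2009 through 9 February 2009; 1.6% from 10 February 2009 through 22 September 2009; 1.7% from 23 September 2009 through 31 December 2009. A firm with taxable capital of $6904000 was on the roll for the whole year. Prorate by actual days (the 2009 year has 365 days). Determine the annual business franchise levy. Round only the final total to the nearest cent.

1 January – 9 February 2009: 40 days at 1.55% → $6904000 × 1.55% × 40/365 = $11727.3425
10 February – 22 September 2009: 225 days at 1.6% → $6904000 × 1.6% × 225/365 = $68094.2466
23 September – 31 December 2009: 100 days at 1.7% → $6904000 × 1.7% × 100/365 = $32155.6164
Total = $111977.2055

$111977.21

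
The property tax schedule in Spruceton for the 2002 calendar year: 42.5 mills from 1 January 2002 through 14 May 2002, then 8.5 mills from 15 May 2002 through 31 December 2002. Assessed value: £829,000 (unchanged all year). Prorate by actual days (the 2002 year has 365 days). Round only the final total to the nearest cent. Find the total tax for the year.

£17,394.24

1 January – 14 May 2002: 134 days at 42.5 mills → £829,000 × 4.25% × 134/365 = £12,934.6712
15 May – 31 December 2002: 231 days at 8.5 mills → £829,000 × 0.85% × 231/365 = £4,459.5658
Total = £17,394.2370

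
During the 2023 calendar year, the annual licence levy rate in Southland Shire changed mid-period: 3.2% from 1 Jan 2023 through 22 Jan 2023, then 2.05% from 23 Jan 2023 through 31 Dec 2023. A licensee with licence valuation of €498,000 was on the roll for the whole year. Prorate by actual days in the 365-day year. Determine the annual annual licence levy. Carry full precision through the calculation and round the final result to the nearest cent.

€10,554.19

1 Jan – 22 Jan 2023: 22 days at 3.2% → €498,000 × 3.2% × 22/365 = €960.5260
23 Jan – 31 Dec 2023: 343 days at 2.05% → €498,000 × 2.05% × 343/365 = €9,593.6630
Total = €10,554.1890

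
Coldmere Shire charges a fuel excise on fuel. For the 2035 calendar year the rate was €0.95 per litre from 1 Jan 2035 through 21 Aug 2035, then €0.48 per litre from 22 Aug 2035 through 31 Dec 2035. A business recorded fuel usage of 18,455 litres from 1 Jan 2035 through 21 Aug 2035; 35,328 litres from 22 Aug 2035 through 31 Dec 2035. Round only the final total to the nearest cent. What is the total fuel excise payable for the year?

1 Jan – 21 Aug 2035: 18,455 litres at €0.95/litre → €17,532.25
22 Aug – 31 Dec 2035: 35,328 litres at €0.48/litre → €16,957.44

€34,489.69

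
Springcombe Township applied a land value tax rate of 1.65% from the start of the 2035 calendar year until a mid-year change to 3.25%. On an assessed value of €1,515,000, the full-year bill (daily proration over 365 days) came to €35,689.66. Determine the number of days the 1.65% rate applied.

204 days

Let d = days at the first rate; then 365 − d days at the second rate.
€1,515,000 × [1.65%·d + 3.25%·(365−d)] / 365 = €35,689.66
Solving gives d = 204, so the new rate took effect on July 24, 2035.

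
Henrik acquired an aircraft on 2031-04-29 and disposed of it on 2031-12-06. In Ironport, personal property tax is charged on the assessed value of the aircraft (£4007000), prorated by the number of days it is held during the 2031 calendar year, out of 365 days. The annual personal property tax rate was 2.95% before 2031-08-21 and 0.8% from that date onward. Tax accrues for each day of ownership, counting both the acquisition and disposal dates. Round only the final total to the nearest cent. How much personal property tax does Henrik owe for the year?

£46404.35

2031-04-29 to 2031-08-20: 114 days at 2.95% → £4007000 × 2.95% × 114/365 = £36919.2904
2031-08-21 to 2031-12-06: 108 days at 0.8% → £4007000 × 0.8% × 108/365 = £9485.0630
Total = £46404.3534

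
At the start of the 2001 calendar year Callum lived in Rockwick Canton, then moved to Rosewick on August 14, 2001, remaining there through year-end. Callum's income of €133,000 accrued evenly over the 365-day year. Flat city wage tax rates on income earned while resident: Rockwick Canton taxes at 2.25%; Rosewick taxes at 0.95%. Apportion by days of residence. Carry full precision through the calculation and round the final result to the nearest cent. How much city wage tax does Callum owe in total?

Rockwick Canton, January 1 – August 13, 2001: 225 days → €133,000 × 2.25% × 225/365 = €1,844.6918
Rosewick, August 14 – December 31, 2001: 140 days → €133,000 × 0.95% × 140/365 = €484.6301
Total = €2,329.3219

€2,329.32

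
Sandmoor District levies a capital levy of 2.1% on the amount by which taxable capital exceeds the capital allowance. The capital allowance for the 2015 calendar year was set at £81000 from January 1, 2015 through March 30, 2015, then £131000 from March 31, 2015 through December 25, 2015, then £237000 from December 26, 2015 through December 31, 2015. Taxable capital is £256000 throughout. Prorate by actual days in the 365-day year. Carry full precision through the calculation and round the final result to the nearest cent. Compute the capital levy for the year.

January 1 – March 30, 2015: 89 days, exemption £81000 → (£256000 − £81000) × 2.1% × 89/365 = £896.0959
March 31 – December 25, 2015: 270 days, exemption £131000 → (£256000 − £131000) × 2.1% × 270/365 = £1941.7808
December 26 – December 31, 2015: 6 days, exemption £237000 → (£256000 − £237000) × 2.1% × 6/365 = £6.5589
Total = £2844.4356

£2844.44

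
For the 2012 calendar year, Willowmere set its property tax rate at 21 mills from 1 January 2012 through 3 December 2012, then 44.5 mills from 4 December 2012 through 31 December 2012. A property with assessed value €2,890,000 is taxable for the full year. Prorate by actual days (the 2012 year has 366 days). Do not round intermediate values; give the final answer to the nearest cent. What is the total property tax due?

1 January – 3 December 2012: 338 days at 21 mills → €2,890,000 × 2.1% × 338/366 = €56,047.0492
4 December – 31 December 2012: 28 days at 44.5 mills → €2,890,000 × 4.45% × 28/366 = €9,838.6339
Total = €65,885.6831

€65,885.68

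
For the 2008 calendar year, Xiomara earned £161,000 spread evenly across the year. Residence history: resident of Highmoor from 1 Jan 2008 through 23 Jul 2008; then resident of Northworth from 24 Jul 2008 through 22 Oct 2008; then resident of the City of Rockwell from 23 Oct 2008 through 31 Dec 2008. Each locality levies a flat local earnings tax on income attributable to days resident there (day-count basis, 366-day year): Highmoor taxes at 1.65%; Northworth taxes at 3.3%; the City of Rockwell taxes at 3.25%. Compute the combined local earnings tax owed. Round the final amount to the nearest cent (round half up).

£3,809.67

Highmoor, 1 Jan – 23 Jul 2008: 205 days → £161,000 × 1.65% × 205/366 = £1,487.9303
Northworth, 24 Jul – 22 Oct 2008: 91 days → £161,000 × 3.3% × 91/366 = £1,320.9918
The City of Rockwell, 23 Oct – 31 Dec 2008: 70 days → £161,000 × 3.25% × 70/366 = £1,000.7514
Total = £3,809.6735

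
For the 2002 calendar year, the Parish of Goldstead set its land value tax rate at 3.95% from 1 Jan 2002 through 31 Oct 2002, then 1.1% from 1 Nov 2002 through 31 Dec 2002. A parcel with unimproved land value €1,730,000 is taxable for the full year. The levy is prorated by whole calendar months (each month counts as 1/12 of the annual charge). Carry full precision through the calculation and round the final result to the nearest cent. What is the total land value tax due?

1 Jan – 31 Oct 2002: 10 months at 3.95% → €1,730,000 × 3.95% × 10/12 = €56,945.8333
1 Nov – 31 Dec 2002: 2 months at 1.1% → €1,730,000 × 1.1% × 2/12 = €3,171.6667
Total = €60,117.5000

€60,117.50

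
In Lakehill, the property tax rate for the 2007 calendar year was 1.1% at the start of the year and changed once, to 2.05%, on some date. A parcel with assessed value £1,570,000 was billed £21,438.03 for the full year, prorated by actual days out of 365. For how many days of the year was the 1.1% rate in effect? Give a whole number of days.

263 days

Let d = days at the first rate; then 365 − d days at the second rate.
£1,570,000 × [1.1%·d + 2.05%·(365−d)] / 365 = £21,438.03
Solving gives d = 263, so the new rate took effect on September 21, 2007.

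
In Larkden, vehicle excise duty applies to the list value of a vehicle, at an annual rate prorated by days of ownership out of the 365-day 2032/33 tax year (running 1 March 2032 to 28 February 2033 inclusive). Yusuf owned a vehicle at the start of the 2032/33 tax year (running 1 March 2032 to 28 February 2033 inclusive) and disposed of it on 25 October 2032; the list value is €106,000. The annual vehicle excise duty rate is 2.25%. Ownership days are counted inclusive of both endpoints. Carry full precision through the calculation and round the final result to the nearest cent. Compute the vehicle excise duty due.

€1,561.68

Days held (1 March – 25 October 2032): 239 out of 365
Tax = €106,000 × 2.25% × 239/365 = €1,561.6849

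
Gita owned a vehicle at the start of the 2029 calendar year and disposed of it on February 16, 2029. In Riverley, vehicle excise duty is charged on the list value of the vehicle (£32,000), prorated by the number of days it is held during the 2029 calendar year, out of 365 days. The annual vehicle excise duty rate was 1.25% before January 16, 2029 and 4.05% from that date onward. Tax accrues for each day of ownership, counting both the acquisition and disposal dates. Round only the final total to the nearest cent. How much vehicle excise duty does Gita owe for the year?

£130.06

January 1 – January 15, 2029: 15 days at 1.25% → £32,000 × 1.25% × 15/365 = £16.4384
January 16 – February 16, 2029: 32 days at 4.05% → £32,000 × 4.05% × 32/365 = £113.6219
Total = £130.0603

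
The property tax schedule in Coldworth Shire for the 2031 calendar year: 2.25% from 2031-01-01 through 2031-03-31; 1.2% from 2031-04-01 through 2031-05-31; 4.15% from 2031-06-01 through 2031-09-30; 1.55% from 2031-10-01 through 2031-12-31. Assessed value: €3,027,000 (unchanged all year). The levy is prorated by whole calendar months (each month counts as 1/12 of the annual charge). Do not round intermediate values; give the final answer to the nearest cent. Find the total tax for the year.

€76,684.00

2031-01-01 to 2031-03-31: 3 months at 2.25% → €3,027,000 × 2.25% × 3/12 = €17,026.8750
2031-04-01 to 2031-05-31: 2 months at 1.2% → €3,027,000 × 1.2% × 2/12 = €6,054.0000
2031-06-01 to 2031-09-30: 4 months at 4.15% → €3,027,000 × 4.15% × 4/12 = €41,873.5000
2031-10-01 to 2031-12-31: 3 months at 1.55% → €3,027,000 × 1.55% × 3/12 = €11,729.6250
Total = €76,684.0000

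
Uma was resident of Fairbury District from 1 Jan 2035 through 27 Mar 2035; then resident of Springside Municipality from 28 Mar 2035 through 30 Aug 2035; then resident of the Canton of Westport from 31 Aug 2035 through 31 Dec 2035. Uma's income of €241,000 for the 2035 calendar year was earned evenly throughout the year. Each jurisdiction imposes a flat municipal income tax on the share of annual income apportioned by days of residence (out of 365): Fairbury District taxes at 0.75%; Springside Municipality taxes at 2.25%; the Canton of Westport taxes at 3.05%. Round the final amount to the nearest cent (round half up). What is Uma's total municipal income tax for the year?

Fairbury District, 1 Jan – 27 Mar 2035: 86 days → €241,000 × 0.75% × 86/365 = €425.8767
Springside Municipality, 28 Mar – 30 Aug 2035: 156 days → €241,000 × 2.25% × 156/365 = €2,317.5616
The Canton of Westport, 31 Aug – 31 Dec 2035: 123 days → €241,000 × 3.05% × 123/365 = €2,477.0178
Total = €5,220.4562

€5,220.46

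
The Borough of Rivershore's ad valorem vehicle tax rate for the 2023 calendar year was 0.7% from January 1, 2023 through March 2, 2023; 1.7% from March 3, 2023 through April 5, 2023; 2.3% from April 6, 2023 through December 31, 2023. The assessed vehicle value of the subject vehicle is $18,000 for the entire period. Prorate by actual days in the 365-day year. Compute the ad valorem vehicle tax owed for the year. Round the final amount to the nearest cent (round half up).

$355.81

January 1 – March 2, 2023: 61 days at 0.7% → $18,000 × 0.7% × 61/365 = $21.0575
March 3 – April 5, 2023: 34 days at 1.7% → $18,000 × 1.7% × 34/365 = $28.5041
April 6 – December 31, 2023: 270 days at 2.3% → $18,000 × 2.3% × 270/365 = $306.2466
Total = $355.8082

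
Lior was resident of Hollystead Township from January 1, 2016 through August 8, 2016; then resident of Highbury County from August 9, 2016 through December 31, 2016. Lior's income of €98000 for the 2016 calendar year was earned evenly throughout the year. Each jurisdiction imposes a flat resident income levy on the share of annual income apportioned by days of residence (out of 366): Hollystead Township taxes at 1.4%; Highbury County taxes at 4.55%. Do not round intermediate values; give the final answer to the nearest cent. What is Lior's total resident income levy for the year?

€2594.99

Hollystead Township, January 1 – August 8, 2016: 221 days → €98000 × 1.4% × 221/366 = €828.4481
Highbury County, August 9 – December 31, 2016: 145 days → €98000 × 4.55% × 145/366 = €1766.5437
Total = €2594.9918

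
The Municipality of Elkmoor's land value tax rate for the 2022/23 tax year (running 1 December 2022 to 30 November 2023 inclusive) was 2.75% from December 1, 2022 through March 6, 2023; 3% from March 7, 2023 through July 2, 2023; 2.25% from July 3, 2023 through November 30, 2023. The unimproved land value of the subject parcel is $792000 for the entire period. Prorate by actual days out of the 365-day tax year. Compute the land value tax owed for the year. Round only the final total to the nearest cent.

$20781.86

December 1, 2022 – March 6, 2023: 96 days at 2.75% → $792000 × 2.75% × 96/365 = $5728.4384
March 7 – July 2, 2023: 118 days at 3% → $792000 × 3% × 118/365 = $7681.3151
July 3 – November 30, 2023: 151 days at 2.25% → $792000 × 2.25% × 151/365 = $7372.1096
Total = $20781.8630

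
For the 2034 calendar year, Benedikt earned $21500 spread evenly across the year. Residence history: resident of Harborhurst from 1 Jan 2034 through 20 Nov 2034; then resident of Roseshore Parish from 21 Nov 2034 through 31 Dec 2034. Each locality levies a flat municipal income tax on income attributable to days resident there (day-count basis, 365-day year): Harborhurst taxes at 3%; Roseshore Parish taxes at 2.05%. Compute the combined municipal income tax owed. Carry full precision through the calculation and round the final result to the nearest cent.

Harborhurst, 1 Jan – 20 Nov 2034: 324 days → $21500 × 3% × 324/365 = $572.5479
Roseshore Parish, 21 Nov – 31 Dec 2034: 41 days → $21500 × 2.05% × 41/365 = $49.5089
Total = $622.0568

$622.06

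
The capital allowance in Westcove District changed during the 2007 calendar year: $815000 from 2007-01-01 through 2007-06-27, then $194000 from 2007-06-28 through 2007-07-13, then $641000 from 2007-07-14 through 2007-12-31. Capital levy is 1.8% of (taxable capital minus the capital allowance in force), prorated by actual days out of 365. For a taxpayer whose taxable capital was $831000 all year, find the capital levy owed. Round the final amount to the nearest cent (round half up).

$2245.32

2007-01-01 to 2007-06-27: 178 days, exemption $815000 → ($831000 − $815000) × 1.8% × 178/365 = $140.4493
2007-06-28 to 2007-07-13: 16 days, exemption $194000 → ($831000 − $194000) × 1.8% × 16/365 = $502.6192
2007-07-14 to 2007-12-31: 171 days, exemption $641000 → ($831000 − $641000) × 1.8% × 171/365 = $1602.2466
Total = $2245.3151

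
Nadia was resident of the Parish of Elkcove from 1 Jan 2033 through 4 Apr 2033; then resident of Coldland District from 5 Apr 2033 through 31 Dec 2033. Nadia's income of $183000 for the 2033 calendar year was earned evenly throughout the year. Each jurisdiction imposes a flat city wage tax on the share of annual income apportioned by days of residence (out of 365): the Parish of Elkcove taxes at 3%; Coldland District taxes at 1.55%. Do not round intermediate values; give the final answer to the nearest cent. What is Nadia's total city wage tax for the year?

$3519.87

The Parish of Elkcove, 1 Jan – 4 Apr 2033: 94 days → $183000 × 3% × 94/365 = $1413.8630
Coldland District, 5 Apr – 31 Dec 2033: 271 days → $183000 × 1.55% × 271/365 = $2106.0041
Total = $3519.8671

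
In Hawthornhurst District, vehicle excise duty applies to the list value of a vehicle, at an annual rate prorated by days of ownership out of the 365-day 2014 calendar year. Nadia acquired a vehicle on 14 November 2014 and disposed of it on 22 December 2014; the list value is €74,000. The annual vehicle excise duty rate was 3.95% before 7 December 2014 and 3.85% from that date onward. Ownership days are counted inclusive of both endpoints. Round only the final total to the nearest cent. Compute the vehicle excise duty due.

€309.08

14 November – 6 December 2014: 23 days at 3.95% → €74,000 × 3.95% × 23/365 = €184.1890
7 December – 22 December 2014: 16 days at 3.85% → €74,000 × 3.85% × 16/365 = €124.8877
Total = €309.0767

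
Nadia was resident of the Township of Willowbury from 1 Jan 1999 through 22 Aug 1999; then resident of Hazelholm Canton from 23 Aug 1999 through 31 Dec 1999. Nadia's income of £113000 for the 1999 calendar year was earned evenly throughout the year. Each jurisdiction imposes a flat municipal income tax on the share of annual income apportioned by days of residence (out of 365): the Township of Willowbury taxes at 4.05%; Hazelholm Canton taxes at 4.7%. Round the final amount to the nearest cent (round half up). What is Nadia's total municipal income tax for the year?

£4840.12

The Township of Willowbury, 1 Jan – 22 Aug 1999: 234 days → £113000 × 4.05% × 234/365 = £2933.9753
Hazelholm Canton, 23 Aug – 31 Dec 1999: 131 days → £113000 × 4.7% × 131/365 = £1906.1397
Total = £4840.1151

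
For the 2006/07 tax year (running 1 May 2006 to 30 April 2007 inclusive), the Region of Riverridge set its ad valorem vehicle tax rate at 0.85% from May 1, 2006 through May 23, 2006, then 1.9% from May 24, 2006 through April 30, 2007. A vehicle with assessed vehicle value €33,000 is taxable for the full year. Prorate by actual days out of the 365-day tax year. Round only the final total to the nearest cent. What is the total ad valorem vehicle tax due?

€605.17

May 1 – May 23, 2006: 23 days at 0.85% → €33,000 × 0.85% × 23/365 = €17.6753
May 24, 2006 – April 30, 2007: 342 days at 1.9% → €33,000 × 1.9% × 342/365 = €587.4904
Total = €605.1658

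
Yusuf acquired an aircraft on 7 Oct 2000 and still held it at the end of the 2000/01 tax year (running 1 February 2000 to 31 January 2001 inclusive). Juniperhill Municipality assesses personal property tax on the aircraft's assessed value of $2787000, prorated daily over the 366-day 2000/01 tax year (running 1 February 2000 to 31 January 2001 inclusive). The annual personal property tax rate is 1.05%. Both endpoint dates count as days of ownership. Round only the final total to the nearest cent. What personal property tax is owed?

Days held (7 Oct 2000 – 31 Jan 2001): 117 out of 366
Tax = $2787000 × 1.05% × 117/366 = $9354.7254

$9354.73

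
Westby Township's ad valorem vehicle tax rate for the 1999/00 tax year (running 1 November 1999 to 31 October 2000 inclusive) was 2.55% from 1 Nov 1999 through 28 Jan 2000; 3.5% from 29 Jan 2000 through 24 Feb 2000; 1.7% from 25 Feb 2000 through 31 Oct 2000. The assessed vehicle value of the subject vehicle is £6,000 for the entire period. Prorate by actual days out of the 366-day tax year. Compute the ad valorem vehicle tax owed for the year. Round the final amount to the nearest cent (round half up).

£122.37

1 Nov 1999 – 28 Jan 2000: 89 days at 2.55% → £6,000 × 2.55% × 89/366 = £37.2049
29 Jan – 24 Feb 2000: 27 days at 3.5% → £6,000 × 3.5% × 27/366 = £15.4918
25 Feb – 31 Oct 2000: 250 days at 1.7% → £6,000 × 1.7% × 250/366 = £69.6721
Total = £122.3689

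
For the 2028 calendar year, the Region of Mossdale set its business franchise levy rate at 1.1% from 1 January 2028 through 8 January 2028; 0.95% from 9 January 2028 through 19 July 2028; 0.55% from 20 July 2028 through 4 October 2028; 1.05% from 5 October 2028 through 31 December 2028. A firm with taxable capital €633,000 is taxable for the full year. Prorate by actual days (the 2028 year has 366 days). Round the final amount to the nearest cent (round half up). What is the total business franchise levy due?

1 January – 8 January 2028: 8 days at 1.1% → €633,000 × 1.1% × 8/366 = €152.1967
9 January – 19 July 2028: 193 days at 0.95% → €633,000 × 0.95% × 193/366 = €3,171.0533
20 July – 4 October 2028: 77 days at 0.55% → €633,000 × 0.55% × 77/366 = €732.4467
5 October – 31 December 2028: 88 days at 1.05% → €633,000 × 1.05% × 88/366 = €1,598.0656
Total = €5,653.7623

€5,653.76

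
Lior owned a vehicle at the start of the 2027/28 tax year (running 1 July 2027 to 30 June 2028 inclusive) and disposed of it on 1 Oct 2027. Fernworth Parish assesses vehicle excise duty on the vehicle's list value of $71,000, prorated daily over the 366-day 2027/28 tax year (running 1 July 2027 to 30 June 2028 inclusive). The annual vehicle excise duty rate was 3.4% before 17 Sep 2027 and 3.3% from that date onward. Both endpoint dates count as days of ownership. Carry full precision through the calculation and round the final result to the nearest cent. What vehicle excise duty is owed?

1 Jul – 16 Sep 2027: 78 days at 3.4% → $71,000 × 3.4% × 78/366 = $514.4590
17 Sep – 1 Oct 2027: 15 days at 3.3% → $71,000 × 3.3% × 15/366 = $96.0246
Total = $610.4836

$610.48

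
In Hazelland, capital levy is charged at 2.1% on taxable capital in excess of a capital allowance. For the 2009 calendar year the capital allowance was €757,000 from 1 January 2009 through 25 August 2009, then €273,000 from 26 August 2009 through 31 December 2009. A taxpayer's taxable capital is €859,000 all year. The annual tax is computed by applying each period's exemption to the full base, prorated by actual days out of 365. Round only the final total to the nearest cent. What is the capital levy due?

€5,706.36

1 January – 25 August 2009: 237 days, exemption €757,000 → (€859,000 − €757,000) × 2.1% × 237/365 = €1,390.8329
26 August – 31 December 2009: 128 days, exemption €273,000 → (€859,000 − €273,000) × 2.1% × 128/365 = €4,315.5288
Total = €5,706.3616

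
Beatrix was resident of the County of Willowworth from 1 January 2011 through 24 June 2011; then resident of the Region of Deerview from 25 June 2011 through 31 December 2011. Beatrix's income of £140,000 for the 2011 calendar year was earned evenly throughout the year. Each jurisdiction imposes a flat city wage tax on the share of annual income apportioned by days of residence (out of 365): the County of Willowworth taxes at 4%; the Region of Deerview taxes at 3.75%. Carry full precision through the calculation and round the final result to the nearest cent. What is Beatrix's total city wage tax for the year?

The County of Willowworth, 1 January – 24 June 2011: 175 days → £140,000 × 4% × 175/365 = £2,684.9315
The Region of Deerview, 25 June – 31 December 2011: 190 days → £140,000 × 3.75% × 190/365 = £2,732.8767
Total = £5,417.8082

£5,417.81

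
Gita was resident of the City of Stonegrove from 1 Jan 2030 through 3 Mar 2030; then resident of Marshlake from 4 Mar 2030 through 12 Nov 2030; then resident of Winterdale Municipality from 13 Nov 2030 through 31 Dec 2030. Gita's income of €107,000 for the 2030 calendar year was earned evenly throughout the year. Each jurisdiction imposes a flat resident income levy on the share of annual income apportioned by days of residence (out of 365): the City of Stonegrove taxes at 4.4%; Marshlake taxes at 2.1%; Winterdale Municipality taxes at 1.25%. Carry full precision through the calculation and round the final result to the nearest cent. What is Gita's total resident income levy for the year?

€2,542.94

The City of Stonegrove, 1 Jan – 3 Mar 2030: 62 days → €107,000 × 4.4% × 62/365 = €799.7151
Marshlake, 4 Mar – 12 Nov 2030: 254 days → €107,000 × 2.1% × 254/365 = €1,563.6658
Winterdale Municipality, 13 Nov – 31 Dec 2030: 49 days → €107,000 × 1.25% × 49/365 = €179.5548
Total = €2,542.9356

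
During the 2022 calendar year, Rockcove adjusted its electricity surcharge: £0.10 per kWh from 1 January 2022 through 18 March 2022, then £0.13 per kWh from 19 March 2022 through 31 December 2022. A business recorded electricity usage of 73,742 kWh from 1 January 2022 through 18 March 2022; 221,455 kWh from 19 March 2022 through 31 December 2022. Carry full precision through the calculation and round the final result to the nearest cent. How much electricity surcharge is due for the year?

1 January – 18 March 2022: 73,742 kWh at £0.10/kWh → £7,374.20
19 March – 31 December 2022: 221,455 kWh at £0.13/kWh → £28,789.15

£36,163.35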